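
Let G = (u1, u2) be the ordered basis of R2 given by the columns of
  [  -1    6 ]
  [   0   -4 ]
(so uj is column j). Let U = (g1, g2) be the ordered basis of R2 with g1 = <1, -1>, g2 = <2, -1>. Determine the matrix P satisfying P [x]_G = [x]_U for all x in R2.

Take x = uj: its G-coordinates are the j-th standard unit vector, so P e_j — column j of P — equals [uj]_U.
u1 = g1 - g2, giving column 1 = <1, -1>; repeating for each j gives P = [[1, 2], [-1, 2]].

[[1, 2], [-1, 2]]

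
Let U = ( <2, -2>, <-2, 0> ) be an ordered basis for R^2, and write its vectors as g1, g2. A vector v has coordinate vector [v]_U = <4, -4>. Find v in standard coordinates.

v = M [v]_U, where M has columns g1, g2.
Carrying out the matrix-vector product, v = <16, -8>.

<16, -8>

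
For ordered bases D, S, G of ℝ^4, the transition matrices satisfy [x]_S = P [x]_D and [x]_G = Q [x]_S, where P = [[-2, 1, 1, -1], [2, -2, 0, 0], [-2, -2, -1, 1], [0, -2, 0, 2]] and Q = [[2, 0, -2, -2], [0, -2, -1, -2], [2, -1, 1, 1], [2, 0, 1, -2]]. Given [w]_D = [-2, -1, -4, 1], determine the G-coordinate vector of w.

First [w]_S = P [w]_D = [-2, -2, 11, 4].
Then [w]_G = Q [w]_S = [-34, -15, 13, -1].

[-34, -15, 13, -1]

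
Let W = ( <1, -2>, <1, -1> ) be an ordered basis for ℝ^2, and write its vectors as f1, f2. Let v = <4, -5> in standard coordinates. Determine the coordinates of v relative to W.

Write v = c_1 f1 + c_2 f2 and solve for the c_i.
System: c_1 + c_2 = 4, -2c_1 - c_2 = -5; solving gives c_1 = 1, c_2 = 3.
Check: f1 + 3f2 = <4, -5>.

<1, 3>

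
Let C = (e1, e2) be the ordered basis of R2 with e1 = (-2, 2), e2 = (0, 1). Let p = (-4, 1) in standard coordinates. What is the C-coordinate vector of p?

We seek scalars with c_1 e1 + c_2 e2 = p; equivalently solve M c = p where the columns of M are e1, e2.
System: -2c_1 + 0c_2 = -4, 2c_1 + c_2 = 1; solving gives c_1 = 2, c_2 = -3.
Check: 2e1 - 3e2 = (-4, 1).

(2, -3)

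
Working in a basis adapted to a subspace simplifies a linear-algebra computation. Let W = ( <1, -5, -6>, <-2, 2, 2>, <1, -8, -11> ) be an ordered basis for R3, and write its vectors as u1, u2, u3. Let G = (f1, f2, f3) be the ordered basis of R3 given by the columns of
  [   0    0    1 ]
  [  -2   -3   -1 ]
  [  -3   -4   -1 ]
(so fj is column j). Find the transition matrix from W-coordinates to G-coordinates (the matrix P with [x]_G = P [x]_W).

[[-1, 0, 2], [2, 0, 1], [1, -2, 1]]

Let M have columns uj and N have columns fj. Then for every x, N [x]_G = x = M [x]_W, so P = N^(-1) M.
Since det N = -1, N^(-1) has integer entries; multiplying gives P = [[-1, 0, 2], [2, 0, 1], [1, -2, 1]].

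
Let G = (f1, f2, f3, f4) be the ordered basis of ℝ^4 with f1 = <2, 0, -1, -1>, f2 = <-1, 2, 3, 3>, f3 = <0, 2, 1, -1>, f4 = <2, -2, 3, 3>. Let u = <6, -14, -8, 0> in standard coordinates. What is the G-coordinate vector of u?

We seek scalars with c_1 f1 + ... + c_4 f4 = u; equivalently solve M c = u where the columns of M are f1, ..., f4.
Row-reducing the augmented matrix [M | u] gives c = (1, -2, -4, 1).
Check: f1 - 2f2 - 4f3 + f4 = <6, -14, -8, 0>.

<1, -2, -4, 1>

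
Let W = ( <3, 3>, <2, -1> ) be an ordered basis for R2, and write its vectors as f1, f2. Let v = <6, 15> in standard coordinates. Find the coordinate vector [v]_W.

We seek scalars with c_1 f1 + c_2 f2 = v; equivalently solve M c = v where the columns of M are f1, f2.
System: 3c_1 + 2c_2 = 6, 3c_1 - c_2 = 15; solving gives c_1 = 4, c_2 = -3.
Check: 4f1 - 3f2 = <6, 15>.

<4, -3>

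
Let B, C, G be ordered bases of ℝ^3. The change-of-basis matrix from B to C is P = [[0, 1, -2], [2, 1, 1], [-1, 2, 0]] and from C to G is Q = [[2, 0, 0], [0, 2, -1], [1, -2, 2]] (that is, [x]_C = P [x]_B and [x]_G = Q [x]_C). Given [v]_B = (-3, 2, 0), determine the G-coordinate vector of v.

(4, -15, 24)

Apply P to get C-coordinates (2, -4, 7), then Q to get G-coordinates.
The result is [v]_G = (4, -15, 24).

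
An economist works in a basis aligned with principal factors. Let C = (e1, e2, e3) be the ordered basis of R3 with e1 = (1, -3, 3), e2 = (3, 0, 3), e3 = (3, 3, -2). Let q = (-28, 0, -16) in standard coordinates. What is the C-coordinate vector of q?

We seek scalars with c_1 e1 + ... + c_3 e3 = q; equivalently solve M c = q where the columns of M are e1, ..., e3.
Solving this 3x3 system gives c = (-4, -4, -4).
Check: -4e1 - 4e2 - 4e3 = (-28, 0, -16).

(-4, -4, -4)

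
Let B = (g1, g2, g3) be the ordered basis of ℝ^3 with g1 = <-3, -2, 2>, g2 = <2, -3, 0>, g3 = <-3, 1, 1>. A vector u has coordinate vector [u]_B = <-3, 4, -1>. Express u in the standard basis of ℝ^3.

By definition u = -3g1 + 4g2 - g3.
Summing componentwise gives <20, -7, -7>.

<20, -7, -7>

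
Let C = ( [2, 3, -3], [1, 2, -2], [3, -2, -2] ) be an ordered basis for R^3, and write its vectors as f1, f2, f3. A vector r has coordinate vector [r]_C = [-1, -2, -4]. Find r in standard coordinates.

[-16, 1, 15]

The coordinates say r = -f1 - 2f2 - 4f3; adding the scaled basis vectors gives [-16, 1, 15].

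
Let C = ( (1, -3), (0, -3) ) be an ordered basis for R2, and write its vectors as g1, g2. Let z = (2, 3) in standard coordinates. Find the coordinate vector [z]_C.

(2, -3)

Write z = c_1 g1 + c_2 g2 and solve for the c_i.
System: c_1 + 0c_2 = 2, -3c_1 - 3c_2 = 3; solving gives c_1 = 2, c_2 = -3.
Check: 2g1 - 3g2 = (2, 3).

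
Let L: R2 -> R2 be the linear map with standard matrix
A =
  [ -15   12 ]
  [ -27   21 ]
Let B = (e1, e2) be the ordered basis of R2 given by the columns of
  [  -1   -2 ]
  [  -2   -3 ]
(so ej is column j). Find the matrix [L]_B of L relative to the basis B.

With P the matrix whose columns are e1, e2, [L]_B = P^(-1) A P.
Column by column: L(e1) = A e1 = [-9, -15]; its B-coordinates [3, 3] give column 1.
Continuing for each basis vector yields [L]_B = [[3, 0], [3, 3]].

[[3, 0], [3, 3]]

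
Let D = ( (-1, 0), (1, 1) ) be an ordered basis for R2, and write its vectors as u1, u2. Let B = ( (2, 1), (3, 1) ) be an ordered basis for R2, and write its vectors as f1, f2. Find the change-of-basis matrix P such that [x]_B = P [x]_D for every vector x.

[[1, 2], [-1, -1]]

Column j of P is [uj]_B, since P maps D-coordinates to B-coordinates.
Expressing u1 in B: u1 = f1 - f2, so column 1 of P is (1, -1).
Doing the same for each uj gives P = [[1, 2], [-1, -1]].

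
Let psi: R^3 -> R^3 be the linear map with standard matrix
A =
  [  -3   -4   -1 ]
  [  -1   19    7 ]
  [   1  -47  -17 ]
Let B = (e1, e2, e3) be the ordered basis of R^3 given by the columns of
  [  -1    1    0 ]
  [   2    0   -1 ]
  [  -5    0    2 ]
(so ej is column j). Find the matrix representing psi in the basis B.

The j-th column of [psi]_B is [psi(ej)]_B.
psi(e1) = A e1 = (0, 4, -10) = 2e1 + 2e2 + 0·e3, so column 1 is (2, 2, 0).
Repeating for e2, e3 and assembling the columns gives [[2, 1, -3], [2, -2, -1], [0, 3, -1]].

[[2, 1, -3], [2, -2, -1], [0, 3, -1]]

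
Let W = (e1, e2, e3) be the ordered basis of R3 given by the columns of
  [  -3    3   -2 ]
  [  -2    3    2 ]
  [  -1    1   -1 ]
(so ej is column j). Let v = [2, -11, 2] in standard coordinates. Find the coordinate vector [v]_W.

[3, 1, -4]

We seek scalars with c_1 e1 + ... + c_3 e3 = v; equivalently solve M c = v where the columns of M are e1, ..., e3.
Solving this 3x3 system gives c = (3, 1, -4).
Check: 3e1 + e2 - 4e3 = [2, -11, 2].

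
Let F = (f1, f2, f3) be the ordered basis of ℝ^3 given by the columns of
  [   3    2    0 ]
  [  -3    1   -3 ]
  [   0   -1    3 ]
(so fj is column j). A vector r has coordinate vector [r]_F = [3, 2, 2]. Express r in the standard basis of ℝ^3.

By definition r = 3f1 + 2f2 + 2f3.
Summing componentwise gives [13, -13, 4].

[13, -13, 4]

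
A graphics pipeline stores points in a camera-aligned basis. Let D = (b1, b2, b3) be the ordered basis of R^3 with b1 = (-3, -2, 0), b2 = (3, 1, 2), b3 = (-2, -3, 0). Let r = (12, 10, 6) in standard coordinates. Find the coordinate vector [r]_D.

Write r = c_1 b1 + ... + c_3 b3 and solve for the c_i.
Gaussian elimination on [M | r] yields c = (1, 3, -3).
Check: b1 + 3b2 - 3b3 = (12, 10, 6).

(1, 3, -3)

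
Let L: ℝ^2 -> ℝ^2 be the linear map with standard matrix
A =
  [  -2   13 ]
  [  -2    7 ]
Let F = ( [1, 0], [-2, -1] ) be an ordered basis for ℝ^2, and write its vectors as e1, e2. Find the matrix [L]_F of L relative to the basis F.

Let P have columns e1, e2. Then [L]_F = P^(-1) A P.
Here det P = -1, so P^(-1) is integer; computing A P first and then P^(-1)(A P) gives [[2, -3], [2, 3]].

[[2, -3], [2, 3]]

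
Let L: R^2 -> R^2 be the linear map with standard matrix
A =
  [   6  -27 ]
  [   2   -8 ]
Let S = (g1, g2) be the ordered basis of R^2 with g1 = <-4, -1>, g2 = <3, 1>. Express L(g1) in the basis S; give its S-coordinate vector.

Column 1 of [L]_S is the S-coordinate vector of L(g1).
In standard coordinates L(g1) = A g1 = <3, 0>.
Converting to S: <3, 0> = -3g1 - 3g2, so the coordinate vector is <-3, -3>.

<-3, -3>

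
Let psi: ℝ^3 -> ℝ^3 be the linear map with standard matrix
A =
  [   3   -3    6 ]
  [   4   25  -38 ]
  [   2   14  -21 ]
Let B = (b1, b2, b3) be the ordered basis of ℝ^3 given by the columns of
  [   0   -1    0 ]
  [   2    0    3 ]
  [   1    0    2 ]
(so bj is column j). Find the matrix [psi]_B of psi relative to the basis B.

[[3, -2, -2], [0, 3, -3], [2, 0, 1]]

Let P have columns b1, ..., b3. Then [psi]_B = P^(-1) A P.
Here det P = 1, so P^(-1) is integer; computing A P first and then P^(-1)(A P) gives [[3, -2, -2], [0, 3, -3], [2, 0, 1]].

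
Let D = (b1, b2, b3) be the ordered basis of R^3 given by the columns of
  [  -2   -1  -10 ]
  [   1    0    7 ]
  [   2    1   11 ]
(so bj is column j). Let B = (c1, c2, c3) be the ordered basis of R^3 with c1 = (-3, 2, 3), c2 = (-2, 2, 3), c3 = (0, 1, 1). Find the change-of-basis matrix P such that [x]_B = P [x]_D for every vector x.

Column j of P is [bj]_B, since P maps D-coordinates to B-coordinates.
Expressing b1 in B: b1 = 0·c1 + c2 - c3, so column 1 of P is (0, 1, -1).
Doing the same for each bj gives P = [[0, -1, 2], [1, 2, 2], [-1, -2, -1]].

[[0, -1, 2], [1, 2, 2], [-1, -2, -1]]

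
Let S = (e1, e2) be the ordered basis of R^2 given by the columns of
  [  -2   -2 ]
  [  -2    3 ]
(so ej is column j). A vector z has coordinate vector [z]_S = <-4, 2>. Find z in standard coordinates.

z = M [z]_S, where M has columns e1, e2.
Carrying out the matrix-vector product, z = <4, 14>.

<4, 14>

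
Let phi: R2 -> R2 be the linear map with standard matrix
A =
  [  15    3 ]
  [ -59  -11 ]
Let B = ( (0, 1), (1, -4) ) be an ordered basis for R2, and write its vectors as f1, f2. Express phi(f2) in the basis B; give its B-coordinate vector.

(-3, 3)

Column 2 of [phi]_B is the B-coordinate vector of phi(f2).
In standard coordinates phi(f2) = A f2 = (3, -15).
Converting to B: (3, -15) = -3f1 + 3f2, so the coordinate vector is (-3, 3).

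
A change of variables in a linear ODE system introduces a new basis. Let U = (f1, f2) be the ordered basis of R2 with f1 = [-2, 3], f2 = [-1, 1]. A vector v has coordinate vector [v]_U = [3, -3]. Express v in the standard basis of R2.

v = M [v]_U, where M has columns f1, f2.
Carrying out the matrix-vector product, v = [-3, 6].

[-3, 6]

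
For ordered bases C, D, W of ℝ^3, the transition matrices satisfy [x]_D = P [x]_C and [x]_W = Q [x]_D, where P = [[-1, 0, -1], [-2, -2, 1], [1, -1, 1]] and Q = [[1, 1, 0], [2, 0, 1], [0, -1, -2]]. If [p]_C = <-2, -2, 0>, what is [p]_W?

First [p]_D = P [p]_C = <2, 8, 0>.
Then [p]_W = Q [p]_D = <10, 4, -8>.

<10, 4, -8>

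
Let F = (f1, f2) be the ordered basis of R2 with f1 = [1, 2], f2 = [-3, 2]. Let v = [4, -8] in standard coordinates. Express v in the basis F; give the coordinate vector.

[-2, -2]

Write v = c_1 f1 + c_2 f2 and solve for the c_i.
System: c_1 - 3c_2 = 4, 2c_1 + 2c_2 = -8; solving gives c_1 = -2, c_2 = -2.
Check: -2f1 - 2f2 = [4, -8].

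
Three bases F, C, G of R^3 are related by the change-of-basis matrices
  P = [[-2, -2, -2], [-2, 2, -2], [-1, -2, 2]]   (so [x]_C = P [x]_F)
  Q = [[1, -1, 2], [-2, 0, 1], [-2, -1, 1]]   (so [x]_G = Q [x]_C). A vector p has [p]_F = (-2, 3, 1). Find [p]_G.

First [p]_C = P [p]_F = (-4, 8, -2).
Then [p]_G = Q [p]_C = (-16, 6, -2).

(-16, 6, -2)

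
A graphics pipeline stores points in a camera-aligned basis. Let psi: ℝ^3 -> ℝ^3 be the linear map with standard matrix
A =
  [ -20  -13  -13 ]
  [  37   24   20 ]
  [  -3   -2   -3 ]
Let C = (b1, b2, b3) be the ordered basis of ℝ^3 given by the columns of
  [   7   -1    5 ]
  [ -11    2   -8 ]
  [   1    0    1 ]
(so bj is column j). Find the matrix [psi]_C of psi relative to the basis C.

[[-1, 1, -1], [-2, 3, -3], [-1, -2, -1]]

Let P have columns b1, ..., b3. Then [psi]_C = P^(-1) A P.
Here det P = 1, so P^(-1) is integer; computing A P first and then P^(-1)(A P) gives [[-1, 1, -1], [-2, 3, -3], [-1, -2, -1]].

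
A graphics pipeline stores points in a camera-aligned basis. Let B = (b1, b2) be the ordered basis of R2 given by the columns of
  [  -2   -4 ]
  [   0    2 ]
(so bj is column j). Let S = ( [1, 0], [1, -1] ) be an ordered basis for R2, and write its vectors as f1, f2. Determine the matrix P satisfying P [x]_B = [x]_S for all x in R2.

Take x = bj: its B-coordinates are the j-th standard unit vector, so P e_j — column j of P — equals [bj]_S.
b1 = -2f1 + 0·f2, giving column 1 = [-2, 0]; repeating for each j gives P = [[-2, -2], [0, -2]].

[[-2, -2], [0, -2]]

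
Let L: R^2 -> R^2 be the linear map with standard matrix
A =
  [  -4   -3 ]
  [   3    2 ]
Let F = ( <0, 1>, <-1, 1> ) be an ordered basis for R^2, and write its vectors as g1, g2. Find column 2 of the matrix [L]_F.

<0, -1>

Column 2 of [L]_F is the F-coordinate vector of L(g2).
In standard coordinates L(g2) = A g2 = <1, -1>.
Converting to F: <1, -1> = 0·g1 - g2, so the coordinate vector is <0, -1>.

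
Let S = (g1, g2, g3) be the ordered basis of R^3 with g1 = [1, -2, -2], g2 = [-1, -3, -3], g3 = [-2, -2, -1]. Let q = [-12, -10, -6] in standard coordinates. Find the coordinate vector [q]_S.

Write q = c_1 g1 + ... + c_3 g3 and solve for the c_i.
Gaussian elimination on [M | q] yields c = (-2, 2, 4).
Check: -2g1 + 2g2 + 4g3 = [-12, -10, -6].

[-2, 2, 4]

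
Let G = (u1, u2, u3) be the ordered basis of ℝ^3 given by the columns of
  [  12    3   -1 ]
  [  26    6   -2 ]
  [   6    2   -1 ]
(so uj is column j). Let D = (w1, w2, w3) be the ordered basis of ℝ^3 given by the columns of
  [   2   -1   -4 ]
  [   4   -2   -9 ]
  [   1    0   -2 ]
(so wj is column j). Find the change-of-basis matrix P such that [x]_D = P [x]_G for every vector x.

[[2, 2, -1], [0, 1, -1], [-2, 0, 0]]

Take x = uj: its G-coordinates are the j-th standard unit vector, so P e_j — column j of P — equals [uj]_D.
u1 = 2w1 + 0·w2 - 2w3, giving column 1 = [2, 0, -2]; repeating for each j gives P = [[2, 2, -1], [0, 1, -1], [-2, 0, 0]].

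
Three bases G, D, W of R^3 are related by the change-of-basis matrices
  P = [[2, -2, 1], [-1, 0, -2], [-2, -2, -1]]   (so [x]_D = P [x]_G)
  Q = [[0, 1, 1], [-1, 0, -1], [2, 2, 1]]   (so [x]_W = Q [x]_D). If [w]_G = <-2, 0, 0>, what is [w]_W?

<6, 0, 0>

First [w]_D = P [w]_G = <-4, 2, 4>.
Then [w]_W = Q [w]_D = <6, 0, 0>.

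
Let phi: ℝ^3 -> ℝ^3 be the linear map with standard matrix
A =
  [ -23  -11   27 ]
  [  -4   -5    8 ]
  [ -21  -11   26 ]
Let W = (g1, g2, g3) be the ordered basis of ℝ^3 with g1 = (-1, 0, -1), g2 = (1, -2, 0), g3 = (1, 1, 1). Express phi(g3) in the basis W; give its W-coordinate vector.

(3, -1, -3)

Column 3 of [phi]_W is the W-coordinate vector of phi(g3).
In standard coordinates phi(g3) = A g3 = (-7, -1, -6).
Converting to W: (-7, -1, -6) = 3g1 - g2 - 3g3, so the coordinate vector is (3, -1, -3).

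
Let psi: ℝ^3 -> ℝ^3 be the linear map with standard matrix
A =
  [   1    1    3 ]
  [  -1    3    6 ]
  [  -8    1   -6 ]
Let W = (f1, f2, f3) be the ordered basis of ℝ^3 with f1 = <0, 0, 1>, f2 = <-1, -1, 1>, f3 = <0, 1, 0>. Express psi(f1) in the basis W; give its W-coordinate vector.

Compute psi(f1) = A f1 = <3, 6, -6> in standard coordinates.
Then write this in W-coordinates: solve for y in y_1 f1 + ... + y_3 f3 = <3, 6, -6>.
This gives y = <-3, -3, 3>, which is column 1 of [psi]_W.

<-3, -3, 3>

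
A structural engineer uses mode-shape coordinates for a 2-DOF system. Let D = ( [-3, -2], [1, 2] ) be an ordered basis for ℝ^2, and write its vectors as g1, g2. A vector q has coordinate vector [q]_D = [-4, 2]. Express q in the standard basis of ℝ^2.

[14, 12]

By definition q = -4g1 + 2g2.
Summing componentwise gives [14, 12].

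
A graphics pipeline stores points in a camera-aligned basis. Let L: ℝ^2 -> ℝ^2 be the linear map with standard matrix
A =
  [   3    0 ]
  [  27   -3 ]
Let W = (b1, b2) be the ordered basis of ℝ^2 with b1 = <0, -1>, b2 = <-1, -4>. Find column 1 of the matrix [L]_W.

Compute L(b1) = A b1 = <0, 3> in standard coordinates.
Then write this in W-coordinates: solve for y in y_1 b1 + y_2 b2 = <0, 3>.
This gives y = <-3, 0>, which is column 1 of [L]_W.

<-3, 0>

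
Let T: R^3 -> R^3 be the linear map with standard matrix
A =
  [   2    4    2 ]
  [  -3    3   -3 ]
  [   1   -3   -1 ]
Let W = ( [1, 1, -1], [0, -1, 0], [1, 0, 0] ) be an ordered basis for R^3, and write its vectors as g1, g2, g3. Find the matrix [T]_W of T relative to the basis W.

[[1, -3, -1], [-2, 0, 2], [3, -1, 3]]

The j-th column of [T]_W is [T(gj)]_W.
T(g1) = A g1 = [4, 3, -1] = g1 - 2g2 + 3g3, so column 1 is [1, -2, 3].
Repeating for g2, g3 and assembling the columns gives [[1, -3, -1], [-2, 0, 2], [3, -1, 3]].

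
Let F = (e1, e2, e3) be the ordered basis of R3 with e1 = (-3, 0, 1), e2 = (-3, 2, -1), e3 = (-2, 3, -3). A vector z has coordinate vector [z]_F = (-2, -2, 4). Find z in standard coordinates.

(4, 8, -12)

z = M [z]_F, where M has columns e1, ..., e3.
Carrying out the matrix-vector product, z = (4, 8, -12).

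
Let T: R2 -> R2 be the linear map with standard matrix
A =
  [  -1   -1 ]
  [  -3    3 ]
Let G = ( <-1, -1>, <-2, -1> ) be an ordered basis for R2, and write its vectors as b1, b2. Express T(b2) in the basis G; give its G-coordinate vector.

<-3, 0>

Column 2 of [T]_G is the G-coordinate vector of T(b2).
In standard coordinates T(b2) = A b2 = <3, 3>.
Converting to G: <3, 3> = -3b1 + 0·b2, so the coordinate vector is <-3, 0>.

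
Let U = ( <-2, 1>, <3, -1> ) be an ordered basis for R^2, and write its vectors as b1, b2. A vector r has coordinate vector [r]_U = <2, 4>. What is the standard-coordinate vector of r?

<8, -2>

By definition r = 2b1 + 4b2.
Summing componentwise gives <8, -2>.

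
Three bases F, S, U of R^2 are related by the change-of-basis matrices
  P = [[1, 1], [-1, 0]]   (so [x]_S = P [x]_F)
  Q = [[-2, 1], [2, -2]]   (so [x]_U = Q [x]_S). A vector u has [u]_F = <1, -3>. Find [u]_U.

<3, -2>

Composing the changes, [u]_U = Q P [u]_F.
Q P = [[-3, -2], [4, 2]]; applying this to <1, -3> gives <3, -2>.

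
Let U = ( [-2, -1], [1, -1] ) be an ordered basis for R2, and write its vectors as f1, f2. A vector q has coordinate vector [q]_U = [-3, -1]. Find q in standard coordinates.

[5, 4]

By definition q = -3f1 - f2.
Summing componentwise gives [5, 4].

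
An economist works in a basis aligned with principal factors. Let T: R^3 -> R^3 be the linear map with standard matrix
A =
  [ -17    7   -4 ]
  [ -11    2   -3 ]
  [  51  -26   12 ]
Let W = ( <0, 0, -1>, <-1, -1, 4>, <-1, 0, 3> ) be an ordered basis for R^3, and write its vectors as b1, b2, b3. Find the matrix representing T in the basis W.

[[-3, -2, -2], [-3, 3, -2], [-1, 3, -3]]

With P the matrix whose columns are b1, ..., b3, [T]_W = P^(-1) A P.
Column by column: T(b1) = A b1 = <4, 3, -12>; its W-coordinates <-3, -3, -1> give column 1.
Continuing for each basis vector yields [T]_W = [[-3, -2, -2], [-3, 3, -2], [-1, 3, -3]].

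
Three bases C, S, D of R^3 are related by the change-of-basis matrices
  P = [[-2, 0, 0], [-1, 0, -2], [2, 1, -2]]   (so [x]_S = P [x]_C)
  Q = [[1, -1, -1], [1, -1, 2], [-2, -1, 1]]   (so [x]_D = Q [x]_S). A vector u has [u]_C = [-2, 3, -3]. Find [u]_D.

[-9, 6, -11]

Apply P to get S-coordinates [4, 8, 5], then Q to get D-coordinates.
The result is [u]_D = [-9, 6, -11].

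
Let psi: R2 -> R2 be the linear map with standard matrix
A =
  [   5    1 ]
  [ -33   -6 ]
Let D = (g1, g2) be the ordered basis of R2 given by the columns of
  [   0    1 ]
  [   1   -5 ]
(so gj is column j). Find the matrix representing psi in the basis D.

Let P have columns g1, g2. Then [psi]_D = P^(-1) A P.
Here det P = -1, so P^(-1) is integer; computing A P first and then P^(-1)(A P) gives [[-1, -3], [1, 0]].

[[-1, -3], [1, 0]]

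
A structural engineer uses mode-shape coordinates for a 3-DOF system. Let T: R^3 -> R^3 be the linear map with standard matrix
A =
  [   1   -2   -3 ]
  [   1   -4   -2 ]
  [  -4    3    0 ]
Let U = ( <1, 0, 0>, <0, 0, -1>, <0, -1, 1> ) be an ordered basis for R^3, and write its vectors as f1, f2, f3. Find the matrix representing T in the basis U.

The j-th column of [T]_U is [T(fj)]_U.
T(f1) = A f1 = <1, 1, -4> = f1 + 3f2 - f3, so column 1 is <1, 3, -1>.
Repeating for f2, f3 and assembling the columns gives [[1, 3, -1], [3, -2, 1], [-1, -2, -2]].

[[1, 3, -1], [3, -2, 1], [-1, -2, -2]]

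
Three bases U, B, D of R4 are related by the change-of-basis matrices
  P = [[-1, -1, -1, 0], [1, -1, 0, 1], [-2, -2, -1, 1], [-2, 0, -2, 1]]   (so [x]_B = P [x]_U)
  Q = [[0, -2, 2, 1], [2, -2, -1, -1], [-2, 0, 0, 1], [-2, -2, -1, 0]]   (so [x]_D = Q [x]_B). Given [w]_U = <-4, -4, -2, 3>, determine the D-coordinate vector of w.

First [w]_B = P [w]_U = <10, 3, 21, 15>.
Then [w]_D = Q [w]_B = <51, -22, -5, -47>.

<51, -22, -5, -47>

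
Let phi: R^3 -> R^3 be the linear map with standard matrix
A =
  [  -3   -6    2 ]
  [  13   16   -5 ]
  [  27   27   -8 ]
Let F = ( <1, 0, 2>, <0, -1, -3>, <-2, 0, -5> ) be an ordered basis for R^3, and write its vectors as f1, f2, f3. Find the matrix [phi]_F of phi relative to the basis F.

[[1, 0, 2], [-3, 1, 1], [0, 0, 3]]

With P the matrix whose columns are f1, ..., f3, [phi]_F = P^(-1) A P.
Column by column: phi(f1) = A f1 = <1, 3, 11>; its F-coordinates <1, -3, 0> give column 1.
Continuing for each basis vector yields [phi]_F = [[1, 0, 2], [-3, 1, 1], [0, 0, 3]].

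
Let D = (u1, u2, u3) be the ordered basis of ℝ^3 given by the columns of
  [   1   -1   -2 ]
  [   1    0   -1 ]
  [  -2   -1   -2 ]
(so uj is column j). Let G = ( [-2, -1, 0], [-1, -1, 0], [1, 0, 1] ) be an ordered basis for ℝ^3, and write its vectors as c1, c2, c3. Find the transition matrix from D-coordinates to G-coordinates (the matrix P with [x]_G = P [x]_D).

Let M have columns uj and N have columns cj. Then for every x, N [x]_G = x = M [x]_D, so P = N^(-1) M.
Since det N = 1, N^(-1) has integer entries; multiplying gives P = [[-2, 0, -1], [1, 0, 2], [-2, -1, -2]].

[[-2, 0, -1], [1, 0, 2], [-2, -1, -2]]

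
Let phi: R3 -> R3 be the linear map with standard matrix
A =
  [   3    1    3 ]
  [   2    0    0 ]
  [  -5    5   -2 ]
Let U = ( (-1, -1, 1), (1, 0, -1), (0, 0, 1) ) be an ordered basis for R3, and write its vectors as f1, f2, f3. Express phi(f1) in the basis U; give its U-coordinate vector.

(2, 1, -3)

Column 1 of [phi]_U is the U-coordinate vector of phi(f1).
In standard coordinates phi(f1) = A f1 = (-1, -2, -2).
Converting to U: (-1, -2, -2) = 2f1 + f2 - 3f3, so the coordinate vector is (2, 1, -3).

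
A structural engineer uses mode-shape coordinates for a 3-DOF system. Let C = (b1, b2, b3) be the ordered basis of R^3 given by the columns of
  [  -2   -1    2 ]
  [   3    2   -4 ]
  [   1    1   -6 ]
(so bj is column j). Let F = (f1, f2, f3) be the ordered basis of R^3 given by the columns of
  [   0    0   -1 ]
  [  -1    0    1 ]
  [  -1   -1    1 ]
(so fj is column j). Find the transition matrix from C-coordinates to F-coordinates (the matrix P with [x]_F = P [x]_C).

[[-1, -1, 2], [2, 1, 2], [2, 1, -2]]

Take x = bj: its C-coordinates are the j-th standard unit vector, so P e_j — column j of P — equals [bj]_F.
b1 = -f1 + 2f2 + 2f3, giving column 1 = [-1, 2, 2]; repeating for each j gives P = [[-1, -1, 2], [2, 1, 2], [2, 1, -2]].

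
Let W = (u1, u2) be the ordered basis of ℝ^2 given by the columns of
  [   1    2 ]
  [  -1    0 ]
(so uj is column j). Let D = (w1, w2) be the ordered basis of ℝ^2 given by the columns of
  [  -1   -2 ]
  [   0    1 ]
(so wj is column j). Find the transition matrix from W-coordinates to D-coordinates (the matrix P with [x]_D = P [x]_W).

[[1, -2], [-1, 0]]

Take x = uj: its W-coordinates are the j-th standard unit vector, so P e_j — column j of P — equals [uj]_D.
u1 = w1 - w2, giving column 1 = <1, -1>; repeating for each j gives P = [[1, -2], [-1, 0]].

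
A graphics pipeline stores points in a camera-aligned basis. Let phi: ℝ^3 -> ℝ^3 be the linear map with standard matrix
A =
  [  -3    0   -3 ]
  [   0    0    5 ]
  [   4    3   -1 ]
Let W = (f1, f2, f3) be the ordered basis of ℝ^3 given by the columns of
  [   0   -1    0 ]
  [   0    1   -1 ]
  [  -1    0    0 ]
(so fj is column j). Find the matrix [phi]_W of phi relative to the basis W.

With P the matrix whose columns are f1, ..., f3, [phi]_W = P^(-1) A P.
Column by column: phi(f1) = A f1 = [3, -5, 1]; its W-coordinates [-1, -3, 2] give column 1.
Continuing for each basis vector yields [phi]_W = [[-1, 1, 3], [-3, -3, 0], [2, -3, 0]].

[[-1, 1, 3], [-3, -3, 0], [2, -3, 0]]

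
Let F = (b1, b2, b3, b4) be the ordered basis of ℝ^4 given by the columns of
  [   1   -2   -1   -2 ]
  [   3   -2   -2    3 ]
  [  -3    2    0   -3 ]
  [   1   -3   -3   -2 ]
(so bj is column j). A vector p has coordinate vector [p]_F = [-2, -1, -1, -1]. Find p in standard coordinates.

The coordinates say p = -2b1 - b2 - b3 - b4; adding the scaled basis vectors gives [3, -5, 7, 6].

[3, -5, 7, 6]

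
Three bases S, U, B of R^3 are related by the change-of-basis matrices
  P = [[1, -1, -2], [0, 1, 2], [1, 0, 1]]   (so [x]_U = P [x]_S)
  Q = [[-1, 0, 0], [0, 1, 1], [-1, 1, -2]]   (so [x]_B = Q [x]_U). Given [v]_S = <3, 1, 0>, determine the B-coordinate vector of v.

<-2, 4, -7>

Apply P to get U-coordinates <2, 1, 3>, then Q to get B-coordinates.
The result is [v]_B = <-2, 4, -7>.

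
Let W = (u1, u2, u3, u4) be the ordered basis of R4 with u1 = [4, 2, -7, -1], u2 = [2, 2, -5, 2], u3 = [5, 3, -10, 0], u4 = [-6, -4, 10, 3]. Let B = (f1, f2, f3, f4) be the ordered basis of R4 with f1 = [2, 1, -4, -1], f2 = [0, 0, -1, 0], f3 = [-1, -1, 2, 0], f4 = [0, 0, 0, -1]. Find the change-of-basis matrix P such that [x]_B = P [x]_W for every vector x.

[[2, 0, 2, -2], [-1, 1, 0, 2], [0, -2, -1, 2], [-1, -2, -2, -1]]

Column j of P is [uj]_B, since P maps W-coordinates to B-coordinates.
Expressing u1 in B: u1 = 2f1 - f2 + 0·f3 - f4, so column 1 of P is [2, -1, 0, -1].
Doing the same for each uj gives P = [[2, 0, 2, -2], [-1, 1, 0, 2], [0, -2, -1, 2], [-1, -2, -2, -1]].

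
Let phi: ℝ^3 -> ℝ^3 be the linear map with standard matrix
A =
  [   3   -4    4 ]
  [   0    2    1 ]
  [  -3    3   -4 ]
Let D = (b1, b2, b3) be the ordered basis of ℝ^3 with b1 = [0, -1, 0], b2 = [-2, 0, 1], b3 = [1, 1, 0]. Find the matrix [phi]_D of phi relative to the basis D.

The j-th column of [phi]_D is [phi(bj)]_D.
phi(b1) = A b1 = [4, -2, -3] = 0·b1 - 3b2 - 2b3, so column 1 is [0, -3, -2].
Repeating for b2, b3 and assembling the columns gives [[0, 1, -3], [-3, 2, 0], [-2, 2, -1]].

[[0, 1, -3], [-3, 2, 0], [-2, 2, -1]]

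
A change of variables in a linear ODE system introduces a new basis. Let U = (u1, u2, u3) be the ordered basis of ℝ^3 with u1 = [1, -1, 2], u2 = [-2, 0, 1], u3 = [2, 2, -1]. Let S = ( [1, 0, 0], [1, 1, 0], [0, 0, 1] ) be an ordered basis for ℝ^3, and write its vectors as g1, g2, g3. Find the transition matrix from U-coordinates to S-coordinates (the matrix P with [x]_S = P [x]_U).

[[2, -2, 0], [-1, 0, 2], [2, 1, -1]]

Column j of P is [uj]_S, since P maps U-coordinates to S-coordinates.
Expressing u1 in S: u1 = 2g1 - g2 + 2g3, so column 1 of P is [2, -1, 2].
Doing the same for each uj gives P = [[2, -2, 0], [-1, 0, 2], [2, 1, -1]].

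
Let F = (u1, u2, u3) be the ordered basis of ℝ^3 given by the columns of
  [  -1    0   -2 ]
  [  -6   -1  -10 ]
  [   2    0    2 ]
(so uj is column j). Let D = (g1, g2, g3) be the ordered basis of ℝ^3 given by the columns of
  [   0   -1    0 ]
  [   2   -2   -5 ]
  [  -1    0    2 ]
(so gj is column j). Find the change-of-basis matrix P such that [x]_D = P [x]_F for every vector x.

[[-2, 2, 2], [1, 0, 2], [0, 1, 2]]

Let M have columns uj and N have columns gj. Then for every x, N [x]_D = x = M [x]_F, so P = N^(-1) M.
Since det N = -1, N^(-1) has integer entries; multiplying gives P = [[-2, 2, 2], [1, 0, 2], [0, 1, 2]].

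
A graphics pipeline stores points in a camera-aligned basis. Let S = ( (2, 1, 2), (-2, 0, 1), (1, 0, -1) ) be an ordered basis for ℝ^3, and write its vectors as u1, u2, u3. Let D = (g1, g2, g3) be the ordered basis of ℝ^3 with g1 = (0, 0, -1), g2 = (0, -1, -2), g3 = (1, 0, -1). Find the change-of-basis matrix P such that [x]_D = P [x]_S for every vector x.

[[-2, 1, 0], [-1, 0, 0], [2, -2, 1]]

Let M have columns uj and N have columns gj. Then for every x, N [x]_D = x = M [x]_S, so P = N^(-1) M.
Since det N = -1, N^(-1) has integer entries; multiplying gives P = [[-2, 1, 0], [-1, 0, 0], [2, -2, 1]].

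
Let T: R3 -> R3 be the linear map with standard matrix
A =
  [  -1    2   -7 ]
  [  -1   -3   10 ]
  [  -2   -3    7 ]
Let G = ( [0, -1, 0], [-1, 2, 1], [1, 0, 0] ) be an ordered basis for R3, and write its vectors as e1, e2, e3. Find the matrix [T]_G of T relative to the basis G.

With P the matrix whose columns are e1, ..., e3, [T]_G = P^(-1) A P.
Column by column: T(e1) = A e1 = [-2, 3, 3]; its G-coordinates [3, 3, 1] give column 1.
Continuing for each basis vector yields [T]_G = [[3, 1, -3], [3, 3, -2], [1, 1, -3]].

[[3, 1, -3], [3, 3, -2], [1, 1, -3]]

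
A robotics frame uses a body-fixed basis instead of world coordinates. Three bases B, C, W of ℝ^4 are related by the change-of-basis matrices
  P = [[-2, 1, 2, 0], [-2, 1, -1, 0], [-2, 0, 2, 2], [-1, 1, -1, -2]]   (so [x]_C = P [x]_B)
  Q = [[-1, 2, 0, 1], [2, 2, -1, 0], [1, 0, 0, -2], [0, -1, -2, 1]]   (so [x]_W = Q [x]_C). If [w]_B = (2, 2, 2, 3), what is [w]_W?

(-18, -10, 18, -16)

Apply P to get C-coordinates (2, -4, 6, -8), then Q to get W-coordinates.
The result is [w]_W = (-18, -10, 18, -16).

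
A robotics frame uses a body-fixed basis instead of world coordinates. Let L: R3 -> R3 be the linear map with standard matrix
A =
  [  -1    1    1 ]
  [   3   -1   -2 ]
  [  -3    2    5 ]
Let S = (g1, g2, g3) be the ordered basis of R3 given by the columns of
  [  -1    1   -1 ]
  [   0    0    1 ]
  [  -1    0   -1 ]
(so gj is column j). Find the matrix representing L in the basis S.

The j-th column of [L]_S is [L(gj)]_S.
L(g1) = A g1 = (0, -1, -2) = 3g1 + 2g2 - g3, so column 1 is (3, 2, -1).
Repeating for g2, g3 and assembling the columns gives [[3, 0, 2], [2, 2, 1], [-1, 3, -2]].

[[3, 0, 2], [2, 2, 1], [-1, 3, -2]]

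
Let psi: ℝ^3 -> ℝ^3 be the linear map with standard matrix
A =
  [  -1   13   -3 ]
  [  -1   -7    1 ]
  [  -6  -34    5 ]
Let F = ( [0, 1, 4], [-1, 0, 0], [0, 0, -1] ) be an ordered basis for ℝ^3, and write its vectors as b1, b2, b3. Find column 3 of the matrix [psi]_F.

Column 3 of [psi]_F is the F-coordinate vector of psi(b3).
In standard coordinates psi(b3) = A b3 = [3, -1, -5].
Converting to F: [3, -1, -5] = -b1 - 3b2 + b3, so the coordinate vector is [-1, -3, 1].

[-1, -3, 1]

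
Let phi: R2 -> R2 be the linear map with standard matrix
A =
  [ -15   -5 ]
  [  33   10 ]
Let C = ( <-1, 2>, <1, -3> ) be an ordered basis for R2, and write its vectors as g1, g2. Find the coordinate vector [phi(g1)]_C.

<-2, 3>

Compute phi(g1) = A g1 = <5, -13> in standard coordinates.
Then write this in C-coordinates: solve for y in y_1 g1 + y_2 g2 = <5, -13>.
This gives y = <-2, 3>, which is column 1 of [phi]_C.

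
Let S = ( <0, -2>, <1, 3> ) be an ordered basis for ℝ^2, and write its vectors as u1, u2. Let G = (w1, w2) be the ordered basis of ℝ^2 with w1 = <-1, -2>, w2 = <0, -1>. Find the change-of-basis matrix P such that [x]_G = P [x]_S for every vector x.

[[0, -1], [2, -1]]

Take x = uj: its S-coordinates are the j-th standard unit vector, so P e_j — column j of P — equals [uj]_G.
u1 = 0·w1 + 2w2, giving column 1 = <0, 2>; repeating for each j gives P = [[0, -1], [2, -1]].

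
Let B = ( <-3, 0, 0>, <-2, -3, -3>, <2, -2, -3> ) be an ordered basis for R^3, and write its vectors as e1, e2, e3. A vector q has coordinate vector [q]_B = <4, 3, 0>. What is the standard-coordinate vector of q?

The coordinates say q = 4e1 + 3e2 + 0·e3; adding the scaled basis vectors gives <-18, -9, -9>.

<-18, -9, -9>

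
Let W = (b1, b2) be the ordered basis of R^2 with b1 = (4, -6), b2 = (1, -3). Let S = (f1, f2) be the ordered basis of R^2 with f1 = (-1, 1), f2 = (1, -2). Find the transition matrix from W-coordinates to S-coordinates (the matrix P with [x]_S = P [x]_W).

Take x = bj: its W-coordinates are the j-th standard unit vector, so P e_j — column j of P — equals [bj]_S.
b1 = -2f1 + 2f2, giving column 1 = (-2, 2); repeating for each j gives P = [[-2, 1], [2, 2]].

[[-2, 1], [2, 2]]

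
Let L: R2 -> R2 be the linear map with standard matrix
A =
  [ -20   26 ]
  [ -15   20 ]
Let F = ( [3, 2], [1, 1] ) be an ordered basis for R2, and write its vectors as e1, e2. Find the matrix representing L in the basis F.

The j-th column of [L]_F is [L(ej)]_F.
L(e1) = A e1 = [-8, -5] = -3e1 + e2, so column 1 is [-3, 1].
Repeating for e2 and assembling the columns gives [[-3, 1], [1, 3]].

[[-3, 1], [1, 3]]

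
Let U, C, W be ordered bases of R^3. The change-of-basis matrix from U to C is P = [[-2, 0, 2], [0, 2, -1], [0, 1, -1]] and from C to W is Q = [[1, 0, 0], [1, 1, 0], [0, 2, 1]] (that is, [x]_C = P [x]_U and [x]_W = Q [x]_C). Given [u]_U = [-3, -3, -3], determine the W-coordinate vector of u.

[0, -3, -6]

Apply P to get C-coordinates [0, -3, 0], then Q to get W-coordinates.
The result is [u]_W = [0, -3, -6].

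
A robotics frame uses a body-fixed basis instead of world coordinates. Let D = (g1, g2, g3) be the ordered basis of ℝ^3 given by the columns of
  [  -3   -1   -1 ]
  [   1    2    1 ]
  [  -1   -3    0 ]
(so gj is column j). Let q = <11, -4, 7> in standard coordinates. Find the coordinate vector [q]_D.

[q]_D is the unique c with M c = q, where M has columns g1, ..., g3.
Row-reducing the augmented matrix [M | q] gives c = (-4, -1, 2).
Check: -4g1 - g2 + 2g3 = <11, -4, 7>.

<-4, -1, 2>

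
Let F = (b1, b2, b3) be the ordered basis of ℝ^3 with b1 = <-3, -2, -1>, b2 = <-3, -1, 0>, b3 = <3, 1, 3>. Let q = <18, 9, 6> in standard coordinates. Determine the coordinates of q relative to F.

<-3, -2, 1>

We seek scalars with c_1 b1 + ... + c_3 b3 = q; equivalently solve M c = q where the columns of M are b1, ..., b3.
Solving this 3x3 system gives c = (-3, -2, 1).
Check: -3b1 - 2b2 + b3 = <18, 9, 6>.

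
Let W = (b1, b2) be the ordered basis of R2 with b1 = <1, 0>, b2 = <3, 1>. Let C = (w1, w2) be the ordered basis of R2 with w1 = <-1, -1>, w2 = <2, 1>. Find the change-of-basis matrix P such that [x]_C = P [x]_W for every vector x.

[[1, 1], [1, 2]]

Take x = bj: its W-coordinates are the j-th standard unit vector, so P e_j — column j of P — equals [bj]_C.
b1 = w1 + w2, giving column 1 = <1, 1>; repeating for each j gives P = [[1, 1], [1, 2]].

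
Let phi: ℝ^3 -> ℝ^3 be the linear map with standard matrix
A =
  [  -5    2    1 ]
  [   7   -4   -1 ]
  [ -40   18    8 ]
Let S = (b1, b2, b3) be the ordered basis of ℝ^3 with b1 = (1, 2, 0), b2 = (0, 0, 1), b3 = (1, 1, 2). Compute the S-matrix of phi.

[[0, -2, 2], [-2, 2, 0], [-1, 3, -3]]

The j-th column of [phi]_S is [phi(bj)]_S.
phi(b1) = A b1 = (-1, -1, -4) = 0·b1 - 2b2 - b3, so column 1 is (0, -2, -1).
Repeating for b2, b3 and assembling the columns gives [[0, -2, 2], [-2, 2, 0], [-1, 3, -3]].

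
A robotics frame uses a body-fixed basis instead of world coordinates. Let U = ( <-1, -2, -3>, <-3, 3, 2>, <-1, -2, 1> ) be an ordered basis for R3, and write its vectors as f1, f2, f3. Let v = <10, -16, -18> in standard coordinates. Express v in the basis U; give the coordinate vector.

Write v = c_1 f1 + ... + c_3 f3 and solve for the c_i.
Gaussian elimination on [M | v] yields c = (3, -4, -1).
Check: 3f1 - 4f2 - f3 = <10, -16, -18>.

<3, -4, -1>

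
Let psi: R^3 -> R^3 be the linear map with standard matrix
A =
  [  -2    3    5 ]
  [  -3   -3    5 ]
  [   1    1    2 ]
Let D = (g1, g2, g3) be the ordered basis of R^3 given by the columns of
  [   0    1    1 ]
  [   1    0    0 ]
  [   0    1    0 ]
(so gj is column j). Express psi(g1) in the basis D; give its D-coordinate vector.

Compute psi(g1) = A g1 = (3, -3, 1) in standard coordinates.
Then write this in D-coordinates: solve for y in y_1 g1 + ... + y_3 g3 = (3, -3, 1).
This gives y = (-3, 1, 2), which is column 1 of [psi]_D.

(-3, 1, 2)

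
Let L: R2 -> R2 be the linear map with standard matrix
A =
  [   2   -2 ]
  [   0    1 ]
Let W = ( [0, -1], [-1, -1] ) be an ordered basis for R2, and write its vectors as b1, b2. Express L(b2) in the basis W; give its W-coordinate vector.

[1, 0]

Compute L(b2) = A b2 = [0, -1] in standard coordinates.
Then write this in W-coordinates: solve for y in y_1 b1 + y_2 b2 = [0, -1].
This gives y = [1, 0], which is column 2 of [L]_W.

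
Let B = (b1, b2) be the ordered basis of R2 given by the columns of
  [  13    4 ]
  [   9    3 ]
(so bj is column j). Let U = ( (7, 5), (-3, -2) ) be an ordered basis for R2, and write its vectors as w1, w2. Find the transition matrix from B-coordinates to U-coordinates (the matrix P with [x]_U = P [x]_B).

Column j of P is [bj]_U, since P maps B-coordinates to U-coordinates.
Expressing b1 in U: b1 = w1 - 2w2, so column 1 of P is (1, -2).
Doing the same for each bj gives P = [[1, 1], [-2, 1]].

[[1, 1], [-2, 1]]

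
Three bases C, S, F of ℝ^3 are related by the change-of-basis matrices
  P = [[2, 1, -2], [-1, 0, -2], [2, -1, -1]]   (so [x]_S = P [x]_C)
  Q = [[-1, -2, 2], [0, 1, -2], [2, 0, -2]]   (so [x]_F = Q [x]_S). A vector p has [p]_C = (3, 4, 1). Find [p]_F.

Composing the changes, [p]_F = Q P [p]_C.
Q P = [[4, -3, 4], [-5, 2, 0], [0, 4, -2]]; applying this to (3, 4, 1) gives (4, -7, 14).

(4, -7, 14)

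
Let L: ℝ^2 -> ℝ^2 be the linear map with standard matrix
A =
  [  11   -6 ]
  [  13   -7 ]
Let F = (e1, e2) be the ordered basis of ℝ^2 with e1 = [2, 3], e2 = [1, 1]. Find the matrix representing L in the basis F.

[[1, 1], [2, 3]]

The j-th column of [L]_F is [L(ej)]_F.
L(e1) = A e1 = [4, 5] = e1 + 2e2, so column 1 is [1, 2].
Repeating for e2 and assembling the columns gives [[1, 1], [2, 3]].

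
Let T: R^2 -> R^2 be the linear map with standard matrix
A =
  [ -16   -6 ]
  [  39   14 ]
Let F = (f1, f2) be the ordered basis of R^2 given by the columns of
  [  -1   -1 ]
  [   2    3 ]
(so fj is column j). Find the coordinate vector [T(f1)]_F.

<-1, -3>

Column 1 of [T]_F is the F-coordinate vector of T(f1).
In standard coordinates T(f1) = A f1 = <4, -11>.
Converting to F: <4, -11> = -f1 - 3f2, so the coordinate vector is <-1, -3>.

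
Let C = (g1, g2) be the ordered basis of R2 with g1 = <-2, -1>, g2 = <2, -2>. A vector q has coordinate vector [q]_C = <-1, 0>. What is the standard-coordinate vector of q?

The coordinates say q = -g1 + 0·g2; adding the scaled basis vectors gives <2, 1>.

<2, 1>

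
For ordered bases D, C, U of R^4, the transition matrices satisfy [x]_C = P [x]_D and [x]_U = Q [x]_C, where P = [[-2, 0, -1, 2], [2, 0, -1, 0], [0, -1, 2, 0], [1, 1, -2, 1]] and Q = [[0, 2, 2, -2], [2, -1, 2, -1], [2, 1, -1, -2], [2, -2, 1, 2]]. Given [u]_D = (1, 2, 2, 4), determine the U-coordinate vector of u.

(-2, 9, 0, 16)

First [u]_C = P [u]_D = (4, 0, 2, 3).
Then [u]_U = Q [u]_C = (-2, 9, 0, 16).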